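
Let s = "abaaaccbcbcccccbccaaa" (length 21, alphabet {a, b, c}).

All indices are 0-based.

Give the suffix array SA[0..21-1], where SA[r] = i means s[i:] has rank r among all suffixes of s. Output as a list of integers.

[20, 19, 18, 2, 3, 0, 4, 1, 7, 15, 9, 17, 6, 14, 8, 16, 5, 13, 12, 11, 10]

sorted suffixes:
  #0 SA[0]=20  'a'
  #1 SA[1]=19  'aa'
  #2 SA[2]=18  'aaa'
  #3 SA[3]=2  'aaaccbcbcccccbccaaa'
  #4 SA[4]=3  'aaccbcbcccccbccaaa'
  #5 SA[5]=0  'abaaaccbcbcccccbccaaa'
  #6 SA[6]=4  'accbcbcccccbccaaa'
  #7 SA[7]=1  'baaaccbcbcccccbccaaa'
  #8 SA[8]=7  'bcbcccccbccaaa'
  #9 SA[9]=15  'bccaaa'
  #10 SA[10]=9  'bcccccbccaaa'
  #11 SA[11]=17  'caaa'
  #12 SA[12]=6  'cbcbcccccbccaaa'
  #13 SA[13]=14  'cbccaaa'
  #14 SA[14]=8  'cbcccccbccaaa'
  #15 SA[15]=16  'ccaaa'
  #16 SA[16]=5  'ccbcbcccccbccaaa'
  #17 SA[17]=13  'ccbccaaa'
  #18 SA[18]=12  'cccbccaaa'
  #19 SA[19]=11  'ccccbccaaa'
  #20 SA[20]=10  'cccccbccaaa'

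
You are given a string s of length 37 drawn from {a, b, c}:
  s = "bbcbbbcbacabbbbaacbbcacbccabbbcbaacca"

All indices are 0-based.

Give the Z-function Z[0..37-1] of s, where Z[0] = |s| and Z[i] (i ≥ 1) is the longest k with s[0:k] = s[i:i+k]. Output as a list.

Z[0]=37
i=1: i≥r, start 0; Z[1]=1 scan→box=[1,2)
i=2: i≥r, start 0; Z[2]=0
i=3: i≥r, start 0; Z[3]=2 scan→box=[3,5)
i=4: min(r-i=1, Z[1]=1)=1; Z[4]=4 scan→box=[4,8)
i=5: min(r-i=3, Z[1]=1)=1; Z[5]=1
i=6: min(r-i=2, Z[2]=0)=0; Z[6]=0
i=7: min(r-i=1, Z[3]=2)=1; Z[7]=1
i=8: i≥r, start 0; Z[8]=0
i=9: i≥r, start 0; Z[9]=0
i=10: i≥r, start 0; Z[10]=0
i=11: i≥r, start 0; Z[11]=2 scan→box=[11,13)
i=12: min(r-i=1, Z[1]=1)=1; Z[12]=2 scan→box=[12,14)
i=13: min(r-i=1, Z[1]=1)=1; Z[13]=2 scan→box=[13,15)
i=14: min(r-i=1, Z[1]=1)=1; Z[14]=1
i=15: i≥r, start 0; Z[15]=0
i=16: i≥r, start 0; Z[16]=0
i=17: i≥r, start 0; Z[17]=0
i=18: i≥r, start 0; Z[18]=3 scan→box=[18,21)
i=19: min(r-i=2, Z[1]=1)=1; Z[19]=1
i=20: min(r-i=1, Z[2]=0)=0; Z[20]=0
i=21: i≥r, start 0; Z[21]=0
i=22: i≥r, start 0; Z[22]=0
i=23: i≥r, start 0; Z[23]=1 scan→box=[23,24)
i=24: i≥r, start 0; Z[24]=0
i=25: i≥r, start 0; Z[25]=0
i=26: i≥r, start 0; Z[26]=0
i=27: i≥r, start 0; Z[27]=2 scan→box=[27,29)
i=28: min(r-i=1, Z[1]=1)=1; Z[28]=4 scan→box=[28,32)
i=29: min(r-i=3, Z[1]=1)=1; Z[29]=1
i=30: min(r-i=2, Z[2]=0)=0; Z[30]=0
i=31: min(r-i=1, Z[3]=2)=1; Z[31]=1
i=32: i≥r, start 0; Z[32]=0
i=33: i≥r, start 0; Z[33]=0
i=34: i≥r, start 0; Z[34]=0
i=35: i≥r, start 0; Z[35]=0
i=36: i≥r, start 0; Z[36]=0

[37, 1, 0, 2, 4, 1, 0, 1, 0, 0, 0, 2, 2, 2, 1, 0, 0, 0, 3, 1, 0, 0, 0, 1, 0, 0, 0, 2, 4, 1, 0, 1, 0, 0, 0, 0, 0]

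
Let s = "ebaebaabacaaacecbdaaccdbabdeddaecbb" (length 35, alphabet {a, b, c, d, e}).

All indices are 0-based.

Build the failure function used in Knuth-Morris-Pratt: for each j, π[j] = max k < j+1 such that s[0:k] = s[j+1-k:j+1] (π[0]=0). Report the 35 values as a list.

[0, 0, 0, 1, 2, 3, 0, 0, 0, 0, 0, 0, 0, 0, 1, 0, 0, 0, 0, 0, 0, 0, 0, 0, 0, 0, 0, 1, 0, 0, 0, 1, 0, 0, 0]

π[0] = 0
j=1 s[j]='b': π[1]=0 (border '')
j=2 s[j]='a': π[2]=0 (border '')
j=3 s[j]='e': π[3]=1 (border 'e')
j=4 s[j]='b': π[4]=2 (border 'eb')
j=5 s[j]='a': π[5]=3 (border 'eba')
j=6 s[j]='a': k: 3→0; π[6]=0 (border '')
j=7 s[j]='b': π[7]=0 (border '')
j=8 s[j]='a': π[8]=0 (border '')
j=9 s[j]='c': π[9]=0 (border '')
j=10 s[j]='a': π[10]=0 (border '')
j=11 s[j]='a': π[11]=0 (border '')
j=12 s[j]='a': π[12]=0 (border '')
j=13 s[j]='c': π[13]=0 (border '')
j=14 s[j]='e': π[14]=1 (border 'e')
j=15 s[j]='c': k: 1→0; π[15]=0 (border '')
j=16 s[j]='b': π[16]=0 (border '')
j=17 s[j]='d': π[17]=0 (border '')
j=18 s[j]='a': π[18]=0 (border '')
j=19 s[j]='a': π[19]=0 (border '')
j=20 s[j]='c': π[20]=0 (border '')
j=21 s[j]='c': π[21]=0 (border '')
j=22 s[j]='d': π[22]=0 (border '')
j=23 s[j]='b': π[23]=0 (border '')
j=24 s[j]='a': π[24]=0 (border '')
j=25 s[j]='b': π[25]=0 (border '')
j=26 s[j]='d': π[26]=0 (border '')
j=27 s[j]='e': π[27]=1 (border 'e')
j=28 s[j]='d': k: 1→0; π[28]=0 (border '')
j=29 s[j]='d': π[29]=0 (border '')
j=30 s[j]='a': π[30]=0 (border '')
j=31 s[j]='e': π[31]=1 (border 'e')
j=32 s[j]='c': k: 1→0; π[32]=0 (border '')
j=33 s[j]='b': π[33]=0 (border '')
j=34 s[j]='b': π[34]=0 (border '')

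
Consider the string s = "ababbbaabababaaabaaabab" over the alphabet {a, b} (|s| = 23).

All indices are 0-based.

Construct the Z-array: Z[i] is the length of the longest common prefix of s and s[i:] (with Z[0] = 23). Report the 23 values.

[23, 0, 2, 0, 0, 0, 1, 4, 0, 4, 0, 3, 0, 1, 1, 3, 0, 1, 1, 4, 0, 2, 0]

Z[0]=23
i=1: i≥r, start 0; Z[1]=0
i=2: i≥r, start 0; Z[2]=2 grow→box=[2,4)
i=3: min(r-i=1, Z[1]=0)=0; Z[3]=0
i=4: i≥r, start 0; Z[4]=0
i=5: i≥r, start 0; Z[5]=0
i=6: i≥r, start 0; Z[6]=1 grow→box=[6,7)
i=7: i≥r, start 0; Z[7]=4 grow→box=[7,11)
i=8: min(r-i=3, Z[1]=0)=0; Z[8]=0
i=9: min(r-i=2, Z[2]=2)=2; Z[9]=4 grow→box=[9,13)
i=10: min(r-i=3, Z[1]=0)=0; Z[10]=0
i=11: min(r-i=2, Z[2]=2)=2; Z[11]=3 grow→box=[11,14)
i=12: min(r-i=2, Z[1]=0)=0; Z[12]=0
i=13: min(r-i=1, Z[2]=2)=1; Z[13]=1
i=14: i≥r, start 0; Z[14]=1 grow→box=[14,15)
i=15: i≥r, start 0; Z[15]=3 grow→box=[15,18)
i=16: min(r-i=2, Z[1]=0)=0; Z[16]=0
i=17: min(r-i=1, Z[2]=2)=1; Z[17]=1
i=18: i≥r, start 0; Z[18]=1 grow→box=[18,19)
i=19: i≥r, start 0; Z[19]=4 grow→box=[19,23)
i=20: min(r-i=3, Z[1]=0)=0; Z[20]=0
i=21: min(r-i=2, Z[2]=2)=2; Z[21]=2
i=22: min(r-i=1, Z[3]=0)=0; Z[22]=0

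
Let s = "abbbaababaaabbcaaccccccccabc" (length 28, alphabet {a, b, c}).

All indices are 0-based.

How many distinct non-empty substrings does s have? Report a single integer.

343

sorted suffixes:
  #0 SA[0]=9  'aaabbcaaccccccccabc'
  #1 SA[1]=4  'aababaaabbcaaccccccccabc'
  #2 SA[2]=10  'aabbcaaccccccccabc'
  #3 SA[3]=15  'aaccccccccabc'
  #4 SA[4]=7  'abaaabbcaaccccccccabc'
  #5 SA[5]=5  'ababaaabbcaaccccccccabc'
  #6 SA[6]=0  'abbbaababaaabbcaaccccccccabc'
  #7 SA[7]=11  'abbcaaccccccccabc'
  #8 SA[8]=25  'abc'
  #9 SA[9]=16  'accccccccabc'
  #10 SA[10]=8  'baaabbcaaccccccccabc'
  #11 SA[11]=3  'baababaaabbcaaccccccccabc'
  #12 SA[12]=6  'babaaabbcaaccccccccabc'
  #13 SA[13]=2  'bbaababaaabbcaaccccccccabc'
  #14 SA[14]=1  'bbbaababaaabbcaaccccccccabc'
  #15 SA[15]=12  'bbcaaccccccccabc'
  #16 SA[16]=26  'bc'
  #17 SA[17]=13  'bcaaccccccccabc'
  #18 SA[18]=27  'c'
  #19 SA[19]=14  'caaccccccccabc'
  #20 SA[20]=24  'cabc'
  #21 SA[21]=23  'ccabc'
  #22 SA[22]=22  'cccabc'
  #23 SA[23]=21  'ccccabc'
  #24 SA[24]=20  'cccccabc'
  #25 SA[25]=19  'ccccccabc'
  #26 SA[26]=18  'cccccccabc'
  #27 SA[27]=17  'ccccccccabc'

SA = [9, 4, 10, 15, 7, 5, 0, 11, 25, 16, 8, 3, 6, 2, 1, 12, 26, 13, 27, 14, 24, 23, 22, 21, 20, 19, 18, 17]
[i] adj suffixes → lcp
  [1] 9/4 → 2 ('aa')
  [2] 4/10 → 3 ('aab')
  [3] 10/15 → 2 ('aa')
  [4] 15/7 → 1 ('a')
  [5] 7/5 → 3 ('aba')
  [6] 5/0 → 2 ('ab')
  [7] 0/11 → 3 ('abb')
  [8] 11/25 → 2 ('ab')
  [9] 25/16 → 1 ('a')
  [10] 16/8 → 0 ('')
  [11] 8/3 → 3 ('baa')
  [12] 3/6 → 2 ('ba')
  [13] 6/2 → 1 ('b')
  [14] 2/1 → 2 ('bb')
  [15] 1/12 → 2 ('bb')
  [16] 12/26 → 1 ('b')
  [17] 26/13 → 2 ('bc')
  [18] 13/27 → 0 ('')
  [19] 27/14 → 1 ('c')
  [20] 14/24 → 2 ('ca')
  [21] 24/23 → 1 ('c')
  [22] 23/22 → 2 ('cc')
  [23] 22/21 → 3 ('ccc')
  [24] 21/20 → 4 ('cccc')
  [25] 20/19 → 5 ('ccccc')
  [26] 19/18 → 6 ('cccccc')
  [27] 18/17 → 7 ('ccccccc')

n(n+1)/2 = 28·29/2 = 406
Σ LCP = 0 + 2 + 3 + 2 + 1 + 3 + 2 + 3 + 2 + 1 + 0 + 3 + 2 + 1 + 2 + 2 + 1 + 2 + 0 + 1 + 2 + 1 + 2 + 3 + 4 + 5 + 6 + 7 = 63
distinct = 406 − 63 = 343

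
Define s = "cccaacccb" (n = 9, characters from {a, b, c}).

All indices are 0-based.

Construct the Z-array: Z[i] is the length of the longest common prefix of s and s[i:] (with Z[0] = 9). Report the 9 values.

Z[0]=9
i=1: fresh scan; Z[1]=2 scan→box=[1,3)
i=2: min(r-i=1, Z[1]=2)=1; Z[2]=1
i=3: fresh scan; Z[3]=0
i=4: fresh scan; Z[4]=0
i=5: fresh scan; Z[5]=3 scan→box=[5,8)
i=6: min(r-i=2, Z[1]=2)=2; Z[6]=2
i=7: min(r-i=1, Z[2]=1)=1; Z[7]=1
i=8: fresh scan; Z[8]=0

[9, 2, 1, 0, 0, 3, 2, 1, 0]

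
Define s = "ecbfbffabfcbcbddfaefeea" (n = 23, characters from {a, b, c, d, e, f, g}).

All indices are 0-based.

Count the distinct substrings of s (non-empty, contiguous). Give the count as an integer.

sorted suffixes:
  #0 SA[0]=22  'a'
  #1 SA[1]=7  'abfcbcbddfaefeea'
  #2 SA[2]=17  'aefeea'
  #3 SA[3]=11  'bcbddfaefeea'
  #4 SA[4]=13  'bddfaefeea'
  #5 SA[5]=2  'bfbffabfcbcbddfaefeea'
  #6 SA[6]=8  'bfcbcbddfaefeea'
  #7 SA[7]=4  'bffabfcbcbddfaefeea'
  #8 SA[8]=10  'cbcbddfaefeea'
  #9 SA[9]=12  'cbddfaefeea'
  #10 SA[10]=1  'cbfbffabfcbcbddfaefeea'
  #11 SA[11]=14  'ddfaefeea'
  #12 SA[12]=15  'dfaefeea'
  #13 SA[13]=21  'ea'
  #14 SA[14]=0  'ecbfbffabfcbcbddfaefeea'
  #15 SA[15]=20  'eea'
  #16 SA[16]=18  'efeea'
  #17 SA[17]=6  'fabfcbcbddfaefeea'
  #18 SA[18]=16  'faefeea'
  #19 SA[19]=3  'fbffabfcbcbddfaefeea'
  #20 SA[20]=9  'fcbcbddfaefeea'
  #21 SA[21]=19  'feea'
  #22 SA[22]=5  'ffabfcbcbddfaefeea'

SA = [22, 7, 17, 11, 13, 2, 8, 4, 10, 12, 1, 14, 15, 21, 0, 20, 18, 6, 16, 3, 9, 19, 5]
[i] adj suffixes → lcp
  [1] 22/7 → 1 ('a')
  [2] 7/17 → 1 ('a')
  [3] 17/11 → 0 ('')
  [4] 11/13 → 1 ('b')
  [5] 13/2 → 1 ('b')
  [6] 2/8 → 2 ('bf')
  [7] 8/4 → 2 ('bf')
  [8] 4/10 → 0 ('')
  [9] 10/12 → 2 ('cb')
  [10] 12/1 → 2 ('cb')
  [11] 1/14 → 0 ('')
  [12] 14/15 → 1 ('d')
  [13] 15/21 → 0 ('')
  [14] 21/0 → 1 ('e')
  [15] 0/20 → 1 ('e')
  [16] 20/18 → 1 ('e')
  [17] 18/6 → 0 ('')
  [18] 6/16 → 2 ('fa')
  [19] 16/3 → 1 ('f')
  [20] 3/9 → 1 ('f')
  [21] 9/19 → 1 ('f')
  [22] 19/5 → 1 ('f')

n(n+1)/2 = 23·24/2 = 276
Σ LCP = 0 + 1 + 1 + 0 + 1 + 1 + 2 + 2 + 0 + 2 + 2 + 0 + 1 + 0 + 1 + 1 + 1 + 0 + 2 + 1 + 1 + 1 + 1 = 22
distinct = 276 − 22 = 254

254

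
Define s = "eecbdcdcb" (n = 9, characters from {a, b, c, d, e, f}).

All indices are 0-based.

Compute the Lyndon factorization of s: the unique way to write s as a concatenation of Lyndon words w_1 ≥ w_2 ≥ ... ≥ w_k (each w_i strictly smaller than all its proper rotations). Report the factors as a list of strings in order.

["e", "e", "c", "bdcdc", "b"]

emit factor 1: 'e' (i=0, period=1)
emit factor 2: 'e' (i=1, period=1)
emit factor 3: 'c' (i=2, period=1)
emit factor 4: 'bdcdc' (i=3, period=5)
emit factor 5: 'b' (i=8, period=1)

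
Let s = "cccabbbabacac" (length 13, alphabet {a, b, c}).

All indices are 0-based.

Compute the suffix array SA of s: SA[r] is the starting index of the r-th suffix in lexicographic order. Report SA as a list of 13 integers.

[7, 3, 11, 9, 6, 8, 5, 4, 12, 2, 10, 1, 0]

rank→(start, suffix):
  0 → (7, 'abacac')
  1 → (3, 'abbbabacac')
  2 → (11, 'ac')
  3 → (9, 'acac')
  4 → (6, 'babacac')
  5 → (8, 'bacac')
  6 → (5, 'bbabacac')
  7 → (4, 'bbbabacac')
  8 → (12, 'c')
  9 → (2, 'cabbbabacac')
  10 → (10, 'cac')
  11 → (1, 'ccabbbabacac')
  12 → (0, 'cccabbbabacac')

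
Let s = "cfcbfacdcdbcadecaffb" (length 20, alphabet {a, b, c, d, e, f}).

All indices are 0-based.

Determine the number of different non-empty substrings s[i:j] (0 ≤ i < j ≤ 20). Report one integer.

sorted suffixes:
  #0 SA[0]=5  'acdcdbcadecaffb'
  #1 SA[1]=12  'adecaffb'
  #2 SA[2]=16  'affb'
  #3 SA[3]=19  'b'
  #4 SA[4]=10  'bcadecaffb'
  #5 SA[5]=3  'bfacdcdbcadecaffb'
  #6 SA[6]=11  'cadecaffb'
  #7 SA[7]=15  'caffb'
  #8 SA[8]=2  'cbfacdcdbcadecaffb'
  #9 SA[9]=8  'cdbcadecaffb'
  #10 SA[10]=6  'cdcdbcadecaffb'
  #11 SA[11]=0  'cfcbfacdcdbcadecaffb'
  #12 SA[12]=9  'dbcadecaffb'
  #13 SA[13]=7  'dcdbcadecaffb'
  #14 SA[14]=13  'decaffb'
  #15 SA[15]=14  'ecaffb'
  #16 SA[16]=4  'facdcdbcadecaffb'
  #17 SA[17]=18  'fb'
  #18 SA[18]=1  'fcbfacdcdbcadecaffb'
  #19 SA[19]=17  'ffb'

SA = [5, 12, 16, 19, 10, 3, 11, 15, 2, 8, 6, 0, 9, 7, 13, 14, 4, 18, 1, 17]
[i] adj suffixes → lcp
  [1] 5/12 → 1 ('a')
  [2] 12/16 → 1 ('a')
  [3] 16/19 → 0 ('')
  [4] 19/10 → 1 ('b')
  [5] 10/3 → 1 ('b')
  [6] 3/11 → 0 ('')
  [7] 11/15 → 2 ('ca')
  [8] 15/2 → 1 ('c')
  [9] 2/8 → 1 ('c')
  [10] 8/6 → 2 ('cd')
  [11] 6/0 → 1 ('c')
  [12] 0/9 → 0 ('')
  [13] 9/7 → 1 ('d')
  [14] 7/13 → 1 ('d')
  [15] 13/14 → 0 ('')
  [16] 14/4 → 0 ('')
  [17] 4/18 → 1 ('f')
  [18] 18/1 → 1 ('f')
  [19] 1/17 → 1 ('f')

n(n+1)/2 = 20·21/2 = 210
Σ LCP = 0 + 1 + 1 + 0 + 1 + 1 + 0 + 2 + 1 + 1 + 2 + 1 + 0 + 1 + 1 + 0 + 0 + 1 + 1 + 1 = 16
distinct = 210 − 16 = 194

194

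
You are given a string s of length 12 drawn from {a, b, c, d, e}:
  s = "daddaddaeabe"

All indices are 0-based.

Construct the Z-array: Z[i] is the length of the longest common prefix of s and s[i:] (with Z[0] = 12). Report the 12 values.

Z[0]=12
i=1: i≥r, start 0; Z[1]=0
i=2: i≥r, start 0; Z[2]=1 scan→box=[2,3)
i=3: i≥r, start 0; Z[3]=5 scan→box=[3,8)
i=4: min(r-i=4, Z[1]=0)=0; Z[4]=0
i=5: min(r-i=3, Z[2]=1)=1; Z[5]=1
i=6: min(r-i=2, Z[3]=5)=2; Z[6]=2
i=7: min(r-i=1, Z[4]=0)=0; Z[7]=0
i=8: i≥r, start 0; Z[8]=0
i=9: i≥r, start 0; Z[9]=0
i=10: i≥r, start 0; Z[10]=0
i=11: i≥r, start 0; Z[11]=0

[12, 0, 1, 5, 0, 1, 2, 0, 0, 0, 0, 0]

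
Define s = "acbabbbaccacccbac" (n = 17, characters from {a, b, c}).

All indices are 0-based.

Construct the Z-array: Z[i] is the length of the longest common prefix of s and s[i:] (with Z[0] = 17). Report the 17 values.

Z[0]=17
i=1: outside box; Z[1]=0
i=2: outside box; Z[2]=0
i=3: outside box; Z[3]=1 grow→box=[3,4)
i=4: outside box; Z[4]=0
i=5: outside box; Z[5]=0
i=6: outside box; Z[6]=0
i=7: outside box; Z[7]=2 grow→box=[7,9)
i=8: min(r-i=1, Z[1]=0)=0; Z[8]=0
i=9: outside box; Z[9]=0
i=10: outside box; Z[10]=2 grow→box=[10,12)
i=11: min(r-i=1, Z[1]=0)=0; Z[11]=0
i=12: outside box; Z[12]=0
i=13: outside box; Z[13]=0
i=14: outside box; Z[14]=0
i=15: outside box; Z[15]=2 grow→box=[15,17)
i=16: min(r-i=1, Z[1]=0)=0; Z[16]=0

[17, 0, 0, 1, 0, 0, 0, 2, 0, 0, 2, 0, 0, 0, 0, 2, 0]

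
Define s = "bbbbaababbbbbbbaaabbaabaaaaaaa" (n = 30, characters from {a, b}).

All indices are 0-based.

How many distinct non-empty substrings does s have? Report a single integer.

rank | idx | suffix
   0 |  29 | a
   1 |  28 | aa
   2 |  27 | aaa
   3 |  26 | aaaa
   4 |  25 | aaaaa
   5 |  24 | aaaaaa
   6 |  23 | aaaaaaa
   7 |  15 | aaabbaabaaaaaaa
   8 |  20 | aabaaaaaaa
   9 |   4 | aababbbbbbbaaabbaabaaaaaaa
  10 |  16 | aabbaabaaaaaaa
  11 |  21 | abaaaaaaa
  12 |   5 | ababbbbbbbaaabbaabaaaaaaa
  13 |  17 | abbaabaaaaaaa
  14 |   7 | abbbbbbbaaabbaabaaaaaaa
  15 |  22 | baaaaaaa
  16 |  14 | baaabbaabaaaaaaa
  17 |  19 | baabaaaaaaa
  18 |   3 | baababbbbbbbaaabbaabaaaaaaa
  19 |   6 | babbbbbbbaaabbaabaaaaaaa
  20 |  13 | bbaaabbaabaaaaaaa
  21 |  18 | bbaabaaaaaaa
  22 |   2 | bbaababbbbbbbaaabbaabaaaaaaa
  23 |  12 | bbbaaabbaabaaaaaaa
  24 |   1 | bbbaababbbbbbbaaabbaabaaaaaaa
  25 |  11 | bbbbaaabbaabaaaaaaa
  26 |   0 | bbbbaababbbbbbbaaabbaabaaaaaaa
  27 |  10 | bbbbbaaabbaabaaaaaaa
  28 |   9 | bbbbbbaaabbaabaaaaaaa
  29 |   8 | bbbbbbbaaabbaabaaaaaaa

SA = [29, 28, 27, 26, 25, 24, 23, 15, 20, 4, 16, 21, 5, 17, 7, 22, 14, 19, 3, 6, 13, 18, 2, 12, 1, 11, 0, 10, 9, 8]
[i] adj suffixes → lcp
  [1] 29/28 → 1 ('a')
  [2] 28/27 → 2 ('aa')
  [3] 27/26 → 3 ('aaa')
  [4] 26/25 → 4 ('aaaa')
  [5] 25/24 → 5 ('aaaaa')
  [6] 24/23 → 6 ('aaaaaa')
  [7] 23/15 → 3 ('aaa')
  [8] 15/20 → 2 ('aa')
  [9] 20/4 → 4 ('aaba')
  [10] 4/16 → 3 ('aab')
  [11] 16/21 → 1 ('a')
  [12] 21/5 → 3 ('aba')
  [13] 5/17 → 2 ('ab')
  [14] 17/7 → 3 ('abb')
  [15] 7/22 → 0 ('')
  [16] 22/14 → 4 ('baaa')
  [17] 14/19 → 3 ('baa')
  [18] 19/3 → 5 ('baaba')
  [19] 3/6 → 2 ('ba')
  [20] 6/13 → 1 ('b')
  [21] 13/18 → 4 ('bbaa')
  [22] 18/2 → 6 ('bbaaba')
  [23] 2/12 → 2 ('bb')
  [24] 12/1 → 5 ('bbbaa')
  [25] 1/11 → 3 ('bbb')
  [26] 11/0 → 6 ('bbbbaa')
  [27] 0/10 → 4 ('bbbb')
  [28] 10/9 → 5 ('bbbbb')
  [29] 9/8 → 6 ('bbbbbb')

n(n+1)/2 = 30·31/2 = 465
Σ LCP = 0 + 1 + 2 + 3 + 4 + 5 + 6 + 3 + 2 + 4 + 3 + 1 + 3 + 2 + 3 + 0 + 4 + 3 + 5 + 2 + 1 + 4 + 6 + 2 + 5 + 3 + 6 + 4 + 5 + 6 = 98
distinct = 465 − 98 = 367

367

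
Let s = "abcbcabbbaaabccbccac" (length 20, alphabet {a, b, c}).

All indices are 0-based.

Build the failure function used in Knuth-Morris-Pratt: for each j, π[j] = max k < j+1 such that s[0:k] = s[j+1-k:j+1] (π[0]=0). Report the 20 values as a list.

[0, 0, 0, 0, 0, 1, 2, 0, 0, 1, 1, 1, 2, 3, 0, 0, 0, 0, 1, 0]

π[0] = 0
j=1 s[j]='b': π[1]=0 (border '')
j=2 s[j]='c': π[2]=0 (border '')
j=3 s[j]='b': π[3]=0 (border '')
j=4 s[j]='c': π[4]=0 (border '')
j=5 s[j]='a': π[5]=1 (border 'a')
j=6 s[j]='b': π[6]=2 (border 'ab')
j=7 s[j]='b': k: 2→0; π[7]=0 (border '')
j=8 s[j]='b': π[8]=0 (border '')
j=9 s[j]='a': π[9]=1 (border 'a')
j=10 s[j]='a': k: 1→0; π[10]=1 (border 'a')
j=11 s[j]='a': k: 1→0; π[11]=1 (border 'a')
j=12 s[j]='b': π[12]=2 (border 'ab')
j=13 s[j]='c': π[13]=3 (border 'abc')
j=14 s[j]='c': k: 3→0; π[14]=0 (border '')
j=15 s[j]='b': π[15]=0 (border '')
j=16 s[j]='c': π[16]=0 (border '')
j=17 s[j]='c': π[17]=0 (border '')
j=18 s[j]='a': π[18]=1 (border 'a')
j=19 s[j]='c': k: 1→0; π[19]=0 (border '')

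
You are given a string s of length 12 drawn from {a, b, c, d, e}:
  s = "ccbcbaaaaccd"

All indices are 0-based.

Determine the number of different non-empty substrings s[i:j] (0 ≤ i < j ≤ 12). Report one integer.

65

rank | idx | suffix
   0 |   5 | aaaaccd
   1 |   6 | aaaccd
   2 |   7 | aaccd
   3 |   8 | accd
   4 |   4 | baaaaccd
   5 |   2 | bcbaaaaccd
   6 |   3 | cbaaaaccd
   7 |   1 | cbcbaaaaccd
   8 |   0 | ccbcbaaaaccd
   9 |   9 | ccd
  10 |  10 | cd
  11 |  11 | d

SA = [5, 6, 7, 8, 4, 2, 3, 1, 0, 9, 10, 11]
i: (SA[i-1],SA[i]) lcp shared
  1: (5,6) 3 'aaa'
  2: (6,7) 2 'aa'
  3: (7,8) 1 'a'
  4: (8,4) 0 ''
  5: (4,2) 1 'b'
  6: (2,3) 0 ''
  7: (3,1) 2 'cb'
  8: (1,0) 1 'c'
  9: (0,9) 2 'cc'
  10: (9,10) 1 'c'
  11: (10,11) 0 ''

n(n+1)/2 = 12·13/2 = 78
Σ LCP = 0 + 3 + 2 + 1 + 0 + 1 + 0 + 2 + 1 + 2 + 1 + 0 = 13
distinct = 78 − 13 = 65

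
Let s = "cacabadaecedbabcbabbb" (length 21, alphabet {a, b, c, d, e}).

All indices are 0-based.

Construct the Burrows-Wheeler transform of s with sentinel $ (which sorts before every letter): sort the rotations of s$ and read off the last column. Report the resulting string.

rank  rotation                last
    0  $cacabadaecedbabcbabbb  b
    1  abadaecedbabcbabbb$cac  c
    2  abbb$cacabadaecedbabcb  b
    3  abcbabbb$cacabadaecedb  b
    4  acabadaecedbabcbabbb$c  c
    5  adaecedbabcbabbb$cacab  b
    6  aecedbabcbabbb$cacabad  d
    7  b$cacabadaecedbabcbabb  b
    8  babbb$cacabadaecedbabc  c
    9  babcbabbb$cacabadaeced  d
   10  badaecedbabcbabbb$caca  a
   11  bb$cacabadaecedbabcbab  b
   12  bbb$cacabadaecedbabcba  a
   13  bcbabbb$cacabadaecedba  a
   14  cabadaecedbabcbabbb$ca  a
   15  cacabadaecedbabcbabbb$  $
   16  cbabbb$cacabadaecedbab  b
   17  cedbabcbabbb$cacabadae  e
   18  daecedbabcbabbb$cacaba  a
   19  dbabcbabbb$cacabadaece  e
   20  ecedbabcbabbb$cacabada  a
   21  edbabcbabbb$cacabadaec  c

bcbbcbdbcdabaaa$beaeac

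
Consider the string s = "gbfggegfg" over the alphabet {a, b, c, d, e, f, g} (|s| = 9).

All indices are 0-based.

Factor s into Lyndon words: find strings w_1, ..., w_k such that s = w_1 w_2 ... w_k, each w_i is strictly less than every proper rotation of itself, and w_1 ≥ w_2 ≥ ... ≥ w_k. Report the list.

["g", "bfggegfg"]

emit factor 1: 'g' (i=0, period=1)
emit factor 2: 'bfggegfg' (i=1, period=8)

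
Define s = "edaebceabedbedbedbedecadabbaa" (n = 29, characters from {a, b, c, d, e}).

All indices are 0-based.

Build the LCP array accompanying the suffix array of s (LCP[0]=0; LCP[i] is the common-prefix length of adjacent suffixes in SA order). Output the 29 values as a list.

[0, 1, 1, 2, 1, 1, 0, 1, 1, 1, 9, 6, 3, 0, 1, 0, 2, 1, 7, 4, 1, 0, 1, 1, 1, 2, 8, 5, 2]

sorted suffixes:
  #0 SA[0]=28  'a'
  #1 SA[1]=27  'aa'
  #2 SA[2]=24  'abbaa'
  #3 SA[3]=7  'abedbedbedbedecadabbaa'
  #4 SA[4]=22  'adabbaa'
  #5 SA[5]=2  'aebceabedbedbedbedecadabbaa'
  #6 SA[6]=26  'baa'
  #7 SA[7]=25  'bbaa'
  #8 SA[8]=4  'bceabedbedbedbedecadabbaa'
  #9 SA[9]=8  'bedbedbedbedecadabbaa'
  #10 SA[10]=11  'bedbedbedecadabbaa'
  #11 SA[11]=14  'bedbedecadabbaa'
  #12 SA[12]=17  'bedecadabbaa'
  #13 SA[13]=21  'cadabbaa'
  #14 SA[14]=5  'ceabedbedbedbedecadabbaa'
  #15 SA[15]=23  'dabbaa'
  #16 SA[16]=1  'daebceabedbedbedbedecadabbaa'
  #17 SA[17]=10  'dbedbedbedecadabbaa'
  #18 SA[18]=13  'dbedbedecadabbaa'
  #19 SA[19]=16  'dbedecadabbaa'
  #20 SA[20]=19  'decadabbaa'
  #21 SA[21]=6  'eabedbedbedbedecadabbaa'
  #22 SA[22]=3  'ebceabedbedbedbedecadabbaa'
  #23 SA[23]=20  'ecadabbaa'
  #24 SA[24]=0  'edaebceabedbedbedbedecadabbaa'
  #25 SA[25]=9  'edbedbedbedecadabbaa'
  #26 SA[26]=12  'edbedbedecadabbaa'
  #27 SA[27]=15  'edbedecadabbaa'
  #28 SA[28]=18  'edecadabbaa'

SA = [28, 27, 24, 7, 22, 2, 26, 25, 4, 8, 11, 14, 17, 21, 5, 23, 1, 10, 13, 16, 19, 6, 3, 20, 0, 9, 12, 15, 18]
i: (SA[i-1],SA[i]) lcp shared
  1: (28,27) 1 'a'
  2: (27,24) 1 'a'
  3: (24,7) 2 'ab'
  4: (7,22) 1 'a'
  5: (22,2) 1 'a'
  6: (2,26) 0 ''
  7: (26,25) 1 'b'
  8: (25,4) 1 'b'
  9: (4,8) 1 'b'
  10: (8,11) 9 'bedbedbed'
  11: (11,14) 6 'bedbed'
  12: (14,17) 3 'bed'
  13: (17,21) 0 ''
  14: (21,5) 1 'c'
  15: (5,23) 0 ''
  16: (23,1) 2 'da'
  17: (1,10) 1 'd'
  18: (10,13) 7 'dbedbed'
  19: (13,16) 4 'dbed'
  20: (16,19) 1 'd'
  21: (19,6) 0 ''
  22: (6,3) 1 'e'
  23: (3,20) 1 'e'
  24: (20,0) 1 'e'
  25: (0,9) 2 'ed'
  26: (9,12) 8 'edbedbed'
  27: (12,15) 5 'edbed'
  28: (15,18) 2 'ed'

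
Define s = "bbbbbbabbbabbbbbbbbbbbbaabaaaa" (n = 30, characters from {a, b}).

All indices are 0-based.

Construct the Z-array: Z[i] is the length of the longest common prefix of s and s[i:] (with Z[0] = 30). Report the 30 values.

[30, 5, 4, 3, 2, 1, 0, 3, 2, 1, 0, 6, 6, 6, 6, 6, 6, 7, 5, 4, 3, 2, 1, 0, 0, 1, 0, 0, 0, 0]

Z[0]=30
i=1: fresh scan; Z[1]=5 scan→box=[1,6)
i=2: min(r-i=4, Z[1]=5)=4; Z[2]=4
i=3: min(r-i=3, Z[2]=4)=3; Z[3]=3
i=4: min(r-i=2, Z[3]=3)=2; Z[4]=2
i=5: min(r-i=1, Z[4]=2)=1; Z[5]=1
i=6: fresh scan; Z[6]=0
i=7: fresh scan; Z[7]=3 scan→box=[7,10)
i=8: min(r-i=2, Z[1]=5)=2; Z[8]=2
i=9: min(r-i=1, Z[2]=4)=1; Z[9]=1
i=10: fresh scan; Z[10]=0
i=11: fresh scan; Z[11]=6 scan→box=[11,17)
i=12: min(r-i=5, Z[1]=5)=5; Z[12]=6 scan→box=[12,18)
i=13: min(r-i=5, Z[1]=5)=5; Z[13]=6 scan→box=[13,19)
i=14: min(r-i=5, Z[1]=5)=5; Z[14]=6 scan→box=[14,20)
i=15: min(r-i=5, Z[1]=5)=5; Z[15]=6 scan→box=[15,21)
i=16: min(r-i=5, Z[1]=5)=5; Z[16]=6 scan→box=[16,22)
i=17: min(r-i=5, Z[1]=5)=5; Z[17]=7 scan→box=[17,24)
i=18: min(r-i=6, Z[1]=5)=5; Z[18]=5
i=19: min(r-i=5, Z[2]=4)=4; Z[19]=4
i=20: min(r-i=4, Z[3]=3)=3; Z[20]=3
i=21: min(r-i=3, Z[4]=2)=2; Z[21]=2
i=22: min(r-i=2, Z[5]=1)=1; Z[22]=1
i=23: min(r-i=1, Z[6]=0)=0; Z[23]=0
i=24: fresh scan; Z[24]=0
i=25: fresh scan; Z[25]=1 scan→box=[25,26)
i=26: fresh scan; Z[26]=0
i=27: fresh scan; Z[27]=0
i=28: fresh scan; Z[28]=0
i=29: fresh scan; Z[29]=0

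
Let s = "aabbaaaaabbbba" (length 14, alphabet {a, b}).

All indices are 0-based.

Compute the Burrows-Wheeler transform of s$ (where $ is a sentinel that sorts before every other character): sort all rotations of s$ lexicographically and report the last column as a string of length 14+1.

rank  rotation         last
    0  $aabbaaaaabbbba  a
    1  a$aabbaaaaabbbb  b
    2  aaaaabbbba$aabb  b
    3  aaaabbbba$aabba  a
    4  aaabbbba$aabbaa  a
    5  aabbaaaaabbbba$  $
    6  aabbbba$aabbaaa  a
    7  abbaaaaabbbba$a  a
    8  abbbba$aabbaaaa  a
    9  ba$aabbaaaaabbb  b
   10  baaaaabbbba$aab  b
   11  bba$aabbaaaaabb  b
   12  bbaaaaabbbba$aa  a
   13  bbba$aabbaaaaab  b
   14  bbbba$aabbaaaaa  a

abbaa$aaabbbaba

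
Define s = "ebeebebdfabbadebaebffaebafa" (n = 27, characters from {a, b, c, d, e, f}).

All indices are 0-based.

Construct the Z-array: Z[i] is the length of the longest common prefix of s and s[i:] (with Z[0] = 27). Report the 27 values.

[27, 0, 1, 3, 0, 2, 0, 0, 0, 0, 0, 0, 0, 0, 2, 0, 0, 2, 0, 0, 0, 0, 2, 0, 0, 0, 0]

Z[0]=27
i=1: i≥r, start 0; Z[1]=0
i=2: i≥r, start 0; Z[2]=1 grow→box=[2,3)
i=3: i≥r, start 0; Z[3]=3 grow→box=[3,6)
i=4: min(r-i=2, Z[1]=0)=0; Z[4]=0
i=5: min(r-i=1, Z[2]=1)=1; Z[5]=2 grow→box=[5,7)
i=6: min(r-i=1, Z[1]=0)=0; Z[6]=0
i=7: i≥r, start 0; Z[7]=0
i=8: i≥r, start 0; Z[8]=0
i=9: i≥r, start 0; Z[9]=0
i=10: i≥r, start 0; Z[10]=0
i=11: i≥r, start 0; Z[11]=0
i=12: i≥r, start 0; Z[12]=0
i=13: i≥r, start 0; Z[13]=0
i=14: i≥r, start 0; Z[14]=2 grow→box=[14,16)
i=15: min(r-i=1, Z[1]=0)=0; Z[15]=0
i=16: i≥r, start 0; Z[16]=0
i=17: i≥r, start 0; Z[17]=2 grow→box=[17,19)
i=18: min(r-i=1, Z[1]=0)=0; Z[18]=0
i=19: i≥r, start 0; Z[19]=0
i=20: i≥r, start 0; Z[20]=0
i=21: i≥r, start 0; Z[21]=0
i=22: i≥r, start 0; Z[22]=2 grow→box=[22,24)
i=23: min(r-i=1, Z[1]=0)=0; Z[23]=0
i=24: i≥r, start 0; Z[24]=0
i=25: i≥r, start 0; Z[25]=0
i=26: i≥r, start 0; Z[26]=0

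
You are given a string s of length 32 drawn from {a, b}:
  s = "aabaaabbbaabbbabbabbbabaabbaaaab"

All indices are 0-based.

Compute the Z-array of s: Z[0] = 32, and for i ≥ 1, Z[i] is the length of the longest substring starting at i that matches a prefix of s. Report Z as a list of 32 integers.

[32, 1, 0, 2, 3, 1, 0, 0, 0, 3, 1, 0, 0, 0, 1, 0, 0, 1, 0, 0, 0, 1, 0, 3, 1, 0, 0, 2, 2, 3, 1, 0]

Z[0]=32
i=1: fresh scan; Z[1]=1 scan→box=[1,2)
i=2: fresh scan; Z[2]=0
i=3: fresh scan; Z[3]=2 scan→box=[3,5)
i=4: min(r-i=1, Z[1]=1)=1; Z[4]=3 scan→box=[4,7)
i=5: min(r-i=2, Z[1]=1)=1; Z[5]=1
i=6: min(r-i=1, Z[2]=0)=0; Z[6]=0
i=7: fresh scan; Z[7]=0
i=8: fresh scan; Z[8]=0
i=9: fresh scan; Z[9]=3 scan→box=[9,12)
i=10: min(r-i=2, Z[1]=1)=1; Z[10]=1
i=11: min(r-i=1, Z[2]=0)=0; Z[11]=0
i=12: fresh scan; Z[12]=0
i=13: fresh scan; Z[13]=0
i=14: fresh scan; Z[14]=1 scan→box=[14,15)
i=15: fresh scan; Z[15]=0
i=16: fresh scan; Z[16]=0
i=17: fresh scan; Z[17]=1 scan→box=[17,18)
i=18: fresh scan; Z[18]=0
i=19: fresh scan; Z[19]=0
i=20: fresh scan; Z[20]=0
i=21: fresh scan; Z[21]=1 scan→box=[21,22)
i=22: fresh scan; Z[22]=0
i=23: fresh scan; Z[23]=3 scan→box=[23,26)
i=24: min(r-i=2, Z[1]=1)=1; Z[24]=1
i=25: min(r-i=1, Z[2]=0)=0; Z[25]=0
i=26: fresh scan; Z[26]=0
i=27: fresh scan; Z[27]=2 scan→box=[27,29)
i=28: min(r-i=1, Z[1]=1)=1; Z[28]=2 scan→box=[28,30)
i=29: min(r-i=1, Z[1]=1)=1; Z[29]=3 scan→box=[29,32)
i=30: min(r-i=2, Z[1]=1)=1; Z[30]=1
i=31: min(r-i=1, Z[2]=0)=0; Z[31]=0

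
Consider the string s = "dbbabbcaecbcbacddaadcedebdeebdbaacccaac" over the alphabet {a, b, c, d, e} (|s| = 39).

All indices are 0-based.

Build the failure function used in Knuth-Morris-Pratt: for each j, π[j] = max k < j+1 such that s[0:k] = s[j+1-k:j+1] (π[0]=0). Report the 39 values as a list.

π[0] = 0
j=1 s[j]='b': π[1]=0 (border '')
j=2 s[j]='b': π[2]=0 (border '')
j=3 s[j]='a': π[3]=0 (border '')
j=4 s[j]='b': π[4]=0 (border '')
j=5 s[j]='b': π[5]=0 (border '')
j=6 s[j]='c': π[6]=0 (border '')
j=7 s[j]='a': π[7]=0 (border '')
j=8 s[j]='e': π[8]=0 (border '')
j=9 s[j]='c': π[9]=0 (border '')
j=10 s[j]='b': π[10]=0 (border '')
j=11 s[j]='c': π[11]=0 (border '')
j=12 s[j]='b': π[12]=0 (border '')
j=13 s[j]='a': π[13]=0 (border '')
j=14 s[j]='c': π[14]=0 (border '')
j=15 s[j]='d': π[15]=1 (border 'd')
j=16 s[j]='d': k: 1→0; π[16]=1 (border 'd')
j=17 s[j]='a': k: 1→0; π[17]=0 (border '')
j=18 s[j]='a': π[18]=0 (border '')
j=19 s[j]='d': π[19]=1 (border 'd')
j=20 s[j]='c': k: 1→0; π[20]=0 (border '')
j=21 s[j]='e': π[21]=0 (border '')
j=22 s[j]='d': π[22]=1 (border 'd')
j=23 s[j]='e': k: 1→0; π[23]=0 (border '')
j=24 s[j]='b': π[24]=0 (border '')
j=25 s[j]='d': π[25]=1 (border 'd')
j=26 s[j]='e': k: 1→0; π[26]=0 (border '')
j=27 s[j]='e': π[27]=0 (border '')
j=28 s[j]='b': π[28]=0 (border '')
j=29 s[j]='d': π[29]=1 (border 'd')
j=30 s[j]='b': π[30]=2 (border 'db')
j=31 s[j]='a': k: 2→0; π[31]=0 (border '')
j=32 s[j]='a': π[32]=0 (border '')
j=33 s[j]='c': π[33]=0 (border '')
j=34 s[j]='c': π[34]=0 (border '')
j=35 s[j]='c': π[35]=0 (border '')
j=36 s[j]='a': π[36]=0 (border '')
j=37 s[j]='a': π[37]=0 (border '')
j=38 s[j]='c': π[38]=0 (border '')

[0, 0, 0, 0, 0, 0, 0, 0, 0, 0, 0, 0, 0, 0, 0, 1, 1, 0, 0, 1, 0, 0, 1, 0, 0, 1, 0, 0, 0, 1, 2, 0, 0, 0, 0, 0, 0, 0, 0]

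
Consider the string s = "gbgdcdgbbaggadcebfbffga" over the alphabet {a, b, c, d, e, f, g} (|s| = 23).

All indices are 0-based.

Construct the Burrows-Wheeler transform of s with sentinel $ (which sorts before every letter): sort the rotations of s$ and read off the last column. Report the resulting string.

rank  rotation                  last
    0  $gbgdcdgbbaggadcebfbffga  a
    1  a$gbgdcdgbbaggadcebfbffg  g
    2  adcebfbffga$gbgdcdgbbagg  g
    3  aggadcebfbffga$gbgdcdgbb  b
    4  baggadcebfbffga$gbgdcdgb  b
    5  bbaggadcebfbffga$gbgdcdg  g
    6  bfbffga$gbgdcdgbbaggadce  e
    7  bffga$gbgdcdgbbaggadcebf  f
    8  bgdcdgbbaggadcebfbffga$g  g
    9  cdgbbaggadcebfbffga$gbgd  d
   10  cebfbffga$gbgdcdgbbaggad  d
   11  dcdgbbaggadcebfbffga$gbg  g
   12  dcebfbffga$gbgdcdgbbagga  a
   13  dgbbaggadcebfbffga$gbgdc  c
   14  ebfbffga$gbgdcdgbbaggadc  c
   15  fbffga$gbgdcdgbbaggadceb  b
   16  ffga$gbgdcdgbbaggadcebfb  b
   17  fga$gbgdcdgbbaggadcebfbf  f
   18  ga$gbgdcdgbbaggadcebfbff  f
   19  gadcebfbffga$gbgdcdgbbag  g
   20  gbbaggadcebfbffga$gbgdcd  d
   21  gbgdcdgbbaggadcebfbffga$  $
   22  gdcdgbbaggadcebfbffga$gb  b
   23  ggadcebfbffga$gbgdcdgbba  a

aggbbgefgddgaccbbffgd$ba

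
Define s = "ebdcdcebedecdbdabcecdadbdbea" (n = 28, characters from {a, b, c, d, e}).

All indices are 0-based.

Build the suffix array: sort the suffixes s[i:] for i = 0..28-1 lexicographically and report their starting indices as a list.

rank | idx | suffix
   0 |  27 | a
   1 |  15 | abcecdadbdbea
   2 |  21 | adbdbea
   3 |  16 | bcecdadbdbea
   4 |  13 | bdabcecdadbdbea
   5 |  23 | bdbea
   6 |   1 | bdcdcebedecdbdabcecdadbdbea
   7 |  25 | bea
   8 |   7 | bedecdbdabcecdadbdbea
   9 |  19 | cdadbdbea
  10 |  11 | cdbdabcecdadbdbea
  11 |   3 | cdcebedecdbdabcecdadbdbea
  12 |   5 | cebedecdbdabcecdadbdbea
  13 |  17 | cecdadbdbea
  14 |  14 | dabcecdadbdbea
  15 |  20 | dadbdbea
  16 |  12 | dbdabcecdadbdbea
  17 |  22 | dbdbea
  18 |  24 | dbea
  19 |   2 | dcdcebedecdbdabcecdadbdbea
  20 |   4 | dcebedecdbdabcecdadbdbea
  21 |   9 | decdbdabcecdadbdbea
  22 |  26 | ea
  23 |   0 | ebdcdcebedecdbdabcecdadbdbea
  24 |   6 | ebedecdbdabcecdadbdbea
  25 |  18 | ecdadbdbea
  26 |  10 | ecdbdabcecdadbdbea
  27 |   8 | edecdbdabcecdadbdbea

[27, 15, 21, 16, 13, 23, 1, 25, 7, 19, 11, 3, 5, 17, 14, 20, 12, 22, 24, 2, 4, 9, 26, 0, 6, 18, 10, 8]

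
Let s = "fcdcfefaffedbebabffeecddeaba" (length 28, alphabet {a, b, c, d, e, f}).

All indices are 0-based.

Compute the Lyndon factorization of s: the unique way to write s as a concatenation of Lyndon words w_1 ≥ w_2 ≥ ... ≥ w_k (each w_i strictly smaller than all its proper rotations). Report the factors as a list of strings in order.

["f", "cdcfef", "affedbeb", "abffeecdde", "ab", "a"]

emit factor 1: 'f' (i=0, period=1)
emit factor 2: 'cdcfef' (i=1, period=6)
emit factor 3: 'affedbeb' (i=7, period=8)
emit factor 4: 'abffeecdde' (i=15, period=10)
emit factor 5: 'ab' (i=25, period=2)
emit factor 6: 'a' (i=27, period=1)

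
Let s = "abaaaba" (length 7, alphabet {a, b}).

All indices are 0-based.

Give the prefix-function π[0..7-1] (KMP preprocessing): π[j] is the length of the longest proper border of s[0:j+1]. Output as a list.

[0, 0, 1, 1, 1, 2, 3]

π[0] = 0
j=1 s[j]='b': π[1]=0 (border '')
j=2 s[j]='a': π[2]=1 (border 'a')
j=3 s[j]='a': k: 1→0; π[3]=1 (border 'a')
j=4 s[j]='a': k: 1→0; π[4]=1 (border 'a')
j=5 s[j]='b': π[5]=2 (border 'ab')
j=6 s[j]='a': π[6]=3 (border 'aba')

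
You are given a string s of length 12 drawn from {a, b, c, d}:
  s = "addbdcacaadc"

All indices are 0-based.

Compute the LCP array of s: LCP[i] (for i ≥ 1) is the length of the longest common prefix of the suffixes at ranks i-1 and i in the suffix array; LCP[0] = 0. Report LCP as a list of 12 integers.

rank→(start, suffix):
  0 → (8, 'aadc')
  1 → (6, 'acaadc')
  2 → (9, 'adc')
  3 → (0, 'addbdcacaadc')
  4 → (3, 'bdcacaadc')
  5 → (11, 'c')
  6 → (7, 'caadc')
  7 → (5, 'cacaadc')
  8 → (2, 'dbdcacaadc')
  9 → (10, 'dc')
  10 → (4, 'dcacaadc')
  11 → (1, 'ddbdcacaadc')

SA = [8, 6, 9, 0, 3, 11, 7, 5, 2, 10, 4, 1]
i: (SA[i-1],SA[i]) lcp shared
  1: (8,6) 1 'a'
  2: (6,9) 1 'a'
  3: (9,0) 2 'ad'
  4: (0,3) 0 ''
  5: (3,11) 0 ''
  6: (11,7) 1 'c'
  7: (7,5) 2 'ca'
  8: (5,2) 0 ''
  9: (2,10) 1 'd'
  10: (10,4) 2 'dc'
  11: (4,1) 1 'd'

[0, 1, 1, 2, 0, 0, 1, 2, 0, 1, 2, 1]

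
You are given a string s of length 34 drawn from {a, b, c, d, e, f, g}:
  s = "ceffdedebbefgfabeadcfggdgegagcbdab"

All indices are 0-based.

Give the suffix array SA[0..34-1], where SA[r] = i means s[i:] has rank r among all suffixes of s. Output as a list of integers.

[32, 14, 17, 27, 33, 8, 30, 15, 9, 29, 0, 19, 31, 18, 6, 4, 23, 16, 7, 5, 1, 10, 25, 13, 3, 2, 11, 20, 26, 28, 22, 24, 12, 21]

rank→(start, suffix):
  0 → (32, 'ab')
  1 → (14, 'abeadcfggdgegagcbdab')
  2 → (17, 'adcfggdgegagcbdab')
  3 → (27, 'agcbdab')
  4 → (33, 'b')
  5 → (8, 'bbefgfabeadcfggdgegagcbdab')
  6 → (30, 'bdab')
  7 → (15, 'beadcfggdgegagcbdab')
  8 → (9, 'befgfabeadcfggdgegagcbdab')
  9 → (29, 'cbdab')
  10 → (0, 'ceffdedebbefgfabeadcfggdgegagcbdab')
  11 → (19, 'cfggdgegagcbdab')
  12 → (31, 'dab')
  13 → (18, 'dcfggdgegagcbdab')
  14 → (6, 'debbefgfabeadcfggdgegagcbdab')
  15 → (4, 'dedebbefgfabeadcfggdgegagcbdab')
  16 → (23, 'dgegagcbdab')
  17 → (16, 'eadcfggdgegagcbdab')
  18 → (7, 'ebbefgfabeadcfggdgegagcbdab')
  19 → (5, 'edebbefgfabeadcfggdgegagcbdab')
  20 → (1, 'effdedebbefgfabeadcfggdgegagcbdab')
  21 → (10, 'efgfabeadcfggdgegagcbdab')
  22 → (25, 'egagcbdab')
  23 → (13, 'fabeadcfggdgegagcbdab')
  24 → (3, 'fdedebbefgfabeadcfggdgegagcbdab')
  25 → (2, 'ffdedebbefgfabeadcfggdgegagcbdab')
  26 → (11, 'fgfabeadcfggdgegagcbdab')
  27 → (20, 'fggdgegagcbdab')
  28 → (26, 'gagcbdab')
  29 → (28, 'gcbdab')
  30 → (22, 'gdgegagcbdab')
  31 → (24, 'gegagcbdab')
  32 → (12, 'gfabeadcfggdgegagcbdab')
  33 → (21, 'ggdgegagcbdab')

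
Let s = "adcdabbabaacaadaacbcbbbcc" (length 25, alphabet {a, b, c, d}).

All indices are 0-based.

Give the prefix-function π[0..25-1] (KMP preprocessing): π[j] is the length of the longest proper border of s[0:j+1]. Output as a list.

[0, 0, 0, 0, 1, 0, 0, 1, 0, 1, 1, 0, 1, 1, 2, 1, 1, 0, 0, 0, 0, 0, 0, 0, 0]

π[0] = 0
j=1 s[j]='d': π[1]=0 (border '')
j=2 s[j]='c': π[2]=0 (border '')
j=3 s[j]='d': π[3]=0 (border '')
j=4 s[j]='a': π[4]=1 (border 'a')
j=5 s[j]='b': k: 1→0; π[5]=0 (border '')
j=6 s[j]='b': π[6]=0 (border '')
j=7 s[j]='a': π[7]=1 (border 'a')
j=8 s[j]='b': k: 1→0; π[8]=0 (border '')
j=9 s[j]='a': π[9]=1 (border 'a')
j=10 s[j]='a': k: 1→0; π[10]=1 (border 'a')
j=11 s[j]='c': k: 1→0; π[11]=0 (border '')
j=12 s[j]='a': π[12]=1 (border 'a')
j=13 s[j]='a': k: 1→0; π[13]=1 (border 'a')
j=14 s[j]='d': π[14]=2 (border 'ad')
j=15 s[j]='a': k: 2→0; π[15]=1 (border 'a')
j=16 s[j]='a': k: 1→0; π[16]=1 (border 'a')
j=17 s[j]='c': k: 1→0; π[17]=0 (border '')
j=18 s[j]='b': π[18]=0 (border '')
j=19 s[j]='c': π[19]=0 (border '')
j=20 s[j]='b': π[20]=0 (border '')
j=21 s[j]='b': π[21]=0 (border '')
j=22 s[j]='b': π[22]=0 (border '')
j=23 s[j]='c': π[23]=0 (border '')
j=24 s[j]='c': π[24]=0 (border '')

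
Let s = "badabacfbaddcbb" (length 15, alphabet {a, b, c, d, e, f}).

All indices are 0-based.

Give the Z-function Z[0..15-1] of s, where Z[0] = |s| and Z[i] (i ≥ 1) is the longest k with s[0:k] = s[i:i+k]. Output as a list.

[15, 0, 0, 0, 2, 0, 0, 0, 3, 0, 0, 0, 0, 1, 1]

Z[0]=15
i=1: fresh scan; Z[1]=0
i=2: fresh scan; Z[2]=0
i=3: fresh scan; Z[3]=0
i=4: fresh scan; Z[4]=2 grow→box=[4,6)
i=5: min(r-i=1, Z[1]=0)=0; Z[5]=0
i=6: fresh scan; Z[6]=0
i=7: fresh scan; Z[7]=0
i=8: fresh scan; Z[8]=3 grow→box=[8,11)
i=9: min(r-i=2, Z[1]=0)=0; Z[9]=0
i=10: min(r-i=1, Z[2]=0)=0; Z[10]=0
i=11: fresh scan; Z[11]=0
i=12: fresh scan; Z[12]=0
i=13: fresh scan; Z[13]=1 grow→box=[13,14)
i=14: fresh scan; Z[14]=1 grow→box=[14,15)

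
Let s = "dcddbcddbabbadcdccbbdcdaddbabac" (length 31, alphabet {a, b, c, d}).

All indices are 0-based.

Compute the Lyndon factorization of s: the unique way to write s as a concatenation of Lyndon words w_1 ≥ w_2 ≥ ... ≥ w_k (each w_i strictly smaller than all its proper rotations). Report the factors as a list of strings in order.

emit factor 1: 'd' (i=0, period=1)
emit factor 2: 'cdd' (i=1, period=3)
emit factor 3: 'bcdd' (i=4, period=4)
emit factor 4: 'b' (i=8, period=1)
emit factor 5: 'abbadcdccbbdcdaddb' (i=9, period=18)
emit factor 6: 'abac' (i=27, period=4)

["d", "cdd", "bcdd", "b", "abbadcdccbbdcdaddb", "abac"]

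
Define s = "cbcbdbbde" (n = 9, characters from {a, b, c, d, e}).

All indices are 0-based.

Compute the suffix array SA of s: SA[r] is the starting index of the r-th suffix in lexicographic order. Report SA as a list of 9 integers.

[5, 1, 3, 6, 0, 2, 4, 7, 8]

sorted suffixes:
  #0 SA[0]=5  'bbde'
  #1 SA[1]=1  'bcbdbbde'
  #2 SA[2]=3  'bdbbde'
  #3 SA[3]=6  'bde'
  #4 SA[4]=0  'cbcbdbbde'
  #5 SA[5]=2  'cbdbbde'
  #6 SA[6]=4  'dbbde'
  #7 SA[7]=7  'de'
  #8 SA[8]=8  'e'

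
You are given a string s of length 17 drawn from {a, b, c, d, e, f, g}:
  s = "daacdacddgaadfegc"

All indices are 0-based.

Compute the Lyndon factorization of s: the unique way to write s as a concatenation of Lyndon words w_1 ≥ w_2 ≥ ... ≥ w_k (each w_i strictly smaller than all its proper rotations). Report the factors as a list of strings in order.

emit factor 1: 'd' (i=0, period=1)
emit factor 2: 'aacdacddgaadfegc' (i=1, period=16)

["d", "aacdacddgaadfegc"]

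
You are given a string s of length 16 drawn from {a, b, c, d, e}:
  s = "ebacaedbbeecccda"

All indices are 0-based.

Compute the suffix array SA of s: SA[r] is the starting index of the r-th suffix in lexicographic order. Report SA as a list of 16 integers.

[15, 2, 4, 1, 7, 8, 3, 11, 12, 13, 14, 6, 0, 10, 5, 9]

sorted suffixes:
  #0 SA[0]=15  'a'
  #1 SA[1]=2  'acaedbbeecccda'
  #2 SA[2]=4  'aedbbeecccda'
  #3 SA[3]=1  'bacaedbbeecccda'
  #4 SA[4]=7  'bbeecccda'
  #5 SA[5]=8  'beecccda'
  #6 SA[6]=3  'caedbbeecccda'
  #7 SA[7]=11  'cccda'
  #8 SA[8]=12  'ccda'
  #9 SA[9]=13  'cda'
  #10 SA[10]=14  'da'
  #11 SA[11]=6  'dbbeecccda'
  #12 SA[12]=0  'ebacaedbbeecccda'
  #13 SA[13]=10  'ecccda'
  #14 SA[14]=5  'edbbeecccda'
  #15 SA[15]=9  'eecccda'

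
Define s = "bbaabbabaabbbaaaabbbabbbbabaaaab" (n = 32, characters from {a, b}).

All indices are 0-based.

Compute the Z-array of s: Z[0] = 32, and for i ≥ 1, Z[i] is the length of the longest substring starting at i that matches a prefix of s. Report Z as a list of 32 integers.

[32, 1, 0, 0, 3, 1, 0, 1, 0, 0, 2, 4, 1, 0, 0, 0, 0, 2, 3, 1, 0, 2, 2, 3, 1, 0, 1, 0, 0, 0, 0, 1]

Z[0]=32
i=1: fresh scan; Z[1]=1 scan→box=[1,2)
i=2: fresh scan; Z[2]=0
i=3: fresh scan; Z[3]=0
i=4: fresh scan; Z[4]=3 scan→box=[4,7)
i=5: min(r-i=2, Z[1]=1)=1; Z[5]=1
i=6: min(r-i=1, Z[2]=0)=0; Z[6]=0
i=7: fresh scan; Z[7]=1 scan→box=[7,8)
i=8: fresh scan; Z[8]=0
i=9: fresh scan; Z[9]=0
i=10: fresh scan; Z[10]=2 scan→box=[10,12)
i=11: min(r-i=1, Z[1]=1)=1; Z[11]=4 scan→box=[11,15)
i=12: min(r-i=3, Z[1]=1)=1; Z[12]=1
i=13: min(r-i=2, Z[2]=0)=0; Z[13]=0
i=14: min(r-i=1, Z[3]=0)=0; Z[14]=0
i=15: fresh scan; Z[15]=0
i=16: fresh scan; Z[16]=0
i=17: fresh scan; Z[17]=2 scan→box=[17,19)
i=18: min(r-i=1, Z[1]=1)=1; Z[18]=3 scan→box=[18,21)
i=19: min(r-i=2, Z[1]=1)=1; Z[19]=1
i=20: min(r-i=1, Z[2]=0)=0; Z[20]=0
i=21: fresh scan; Z[21]=2 scan→box=[21,23)
i=22: min(r-i=1, Z[1]=1)=1; Z[22]=2 scan→box=[22,24)
i=23: min(r-i=1, Z[1]=1)=1; Z[23]=3 scan→box=[23,26)
i=24: min(r-i=2, Z[1]=1)=1; Z[24]=1
i=25: min(r-i=1, Z[2]=0)=0; Z[25]=0
i=26: fresh scan; Z[26]=1 scan→box=[26,27)
i=27: fresh scan; Z[27]=0
i=28: fresh scan; Z[28]=0
i=29: fresh scan; Z[29]=0
i=30: fresh scan; Z[30]=0
i=31: fresh scan; Z[31]=1 scan→box=[31,32)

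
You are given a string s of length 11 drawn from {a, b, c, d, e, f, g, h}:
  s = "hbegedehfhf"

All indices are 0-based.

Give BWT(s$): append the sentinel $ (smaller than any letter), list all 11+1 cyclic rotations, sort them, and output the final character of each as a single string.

fhegbdhhe$fe

rank  rotation      last
    0  $hbegedehfhf  f
    1  begedehfhf$h  h
    2  dehfhf$hbege  e
    3  edehfhf$hbeg  g
    4  egedehfhf$hb  b
    5  ehfhf$hbeged  d
    6  f$hbegedehfh  h
    7  fhf$hbegedeh  h
    8  gedehfhf$hbe  e
    9  hbegedehfhf$  $
   10  hf$hbegedehf  f
   11  hfhf$hbegede  e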